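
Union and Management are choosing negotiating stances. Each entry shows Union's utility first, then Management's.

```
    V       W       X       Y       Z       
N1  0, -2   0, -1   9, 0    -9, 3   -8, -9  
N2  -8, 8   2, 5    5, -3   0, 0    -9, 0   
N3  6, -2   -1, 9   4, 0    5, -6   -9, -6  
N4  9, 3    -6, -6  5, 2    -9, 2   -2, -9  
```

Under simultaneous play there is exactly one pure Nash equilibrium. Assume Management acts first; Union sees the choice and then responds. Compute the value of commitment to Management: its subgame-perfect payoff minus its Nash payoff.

2

Backward induction with Management moving first.
- V → Union plays N4 (best of 0, -8, 6, 9); Management gets 3.
- W → Union plays N2 (best of 0, 2, -1, -6); Management gets 5.
- X → Union plays N1 (best of 9, 5, 4, 5); Management gets 0.
- Y → Union plays N3 (best of -9, 0, 5, -9); Management gets -6.
- Z → Union plays N4 (best of -8, -9, -9, -2); Management gets -9.
Among 3, 5, 0, -6, -9, the best is 5 at W. Subgame-perfect outcome: (N2, W) with payoffs (2, 5).
Now find the simultaneous Nash equilibrium.
Union's best replies: V→N4; W→N2; X→N1; Y→N3; Z→N4.
Management's best replies: N1→Y; N2→V; N3→W; N4→V.
Only (N4, V) has each player best-responding; Nash payoffs (9, 3).
Management's commitment gain: 5 − 3 = 2.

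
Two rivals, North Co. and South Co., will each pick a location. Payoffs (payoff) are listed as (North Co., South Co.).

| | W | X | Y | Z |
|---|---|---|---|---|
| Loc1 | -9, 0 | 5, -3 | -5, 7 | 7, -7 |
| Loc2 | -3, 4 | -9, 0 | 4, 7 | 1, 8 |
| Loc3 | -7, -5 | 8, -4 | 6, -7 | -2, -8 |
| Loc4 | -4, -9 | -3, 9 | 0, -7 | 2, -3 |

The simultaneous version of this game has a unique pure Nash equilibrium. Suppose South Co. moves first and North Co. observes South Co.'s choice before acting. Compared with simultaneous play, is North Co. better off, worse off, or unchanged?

worse off

Work backward from North Co.'s decision.
- W → North Co. plays Loc2 (best of -9, -3, -7, -4); South Co. gets 4.
- X → North Co. plays Loc3 (best of 5, -9, 8, -3); South Co. gets -4.
- Y → North Co. plays Loc3 (best of -5, 4, 6, 0); South Co. gets -7.
- Z → North Co. plays Loc1 (best of 7, 1, -2, 2); South Co. gets -7.
Among 4, -4, -7, -7, the best is 4 at W. Subgame-perfect outcome: (Loc2, W) with payoffs (-3, 4).
Under simultaneous play:
North Co.'s best replies: W→Loc2; X→Loc3; Y→Loc3; Z→Loc1.
South Co.'s best replies: Loc1→Y; Loc2→Z; Loc3→X; Loc4→X.
The unique mutual best reply is (Loc3, X), giving (8, -4).
North Co. earns -3 sequentially versus 8 at the Nash outcome: worse off.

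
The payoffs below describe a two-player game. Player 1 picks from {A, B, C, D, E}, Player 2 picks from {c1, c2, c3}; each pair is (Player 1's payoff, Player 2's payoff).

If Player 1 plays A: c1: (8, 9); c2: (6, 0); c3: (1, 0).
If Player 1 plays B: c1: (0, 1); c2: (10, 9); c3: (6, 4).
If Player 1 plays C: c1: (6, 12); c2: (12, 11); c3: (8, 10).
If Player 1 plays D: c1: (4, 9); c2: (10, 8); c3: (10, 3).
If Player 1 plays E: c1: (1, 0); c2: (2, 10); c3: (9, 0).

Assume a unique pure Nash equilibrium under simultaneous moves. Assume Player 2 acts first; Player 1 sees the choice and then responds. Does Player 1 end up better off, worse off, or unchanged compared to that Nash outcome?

Work backward from Player 1's decision.
- c1: BR = A, leader payoff 9.
- c2: BR = C, leader payoff 11.
- c3: BR = D, leader payoff 3.
Among 9, 11, 3, the best is 11 at c2. Subgame-perfect outcome: (C, c2) with payoffs (12, 11).
For the simultaneous game, intersect best replies.
Player 1's best replies: c1→A; c2→C; c3→D.
Player 2's best replies: A→c1; B→c2; C→c1; D→c1; E→c2.
Only (A, c1) has each player best-responding; Nash payoffs (8, 9).
Player 1 earns 12 sequentially versus 8 at the Nash outcome: better off.

better off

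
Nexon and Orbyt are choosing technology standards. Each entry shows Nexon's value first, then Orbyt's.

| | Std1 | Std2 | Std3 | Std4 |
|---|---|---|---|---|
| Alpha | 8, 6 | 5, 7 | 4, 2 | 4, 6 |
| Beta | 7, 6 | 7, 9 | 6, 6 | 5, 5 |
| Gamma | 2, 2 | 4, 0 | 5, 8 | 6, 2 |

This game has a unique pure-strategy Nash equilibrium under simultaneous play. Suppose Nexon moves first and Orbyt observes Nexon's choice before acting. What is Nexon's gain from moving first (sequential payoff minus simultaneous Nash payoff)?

0

Orbyt best-responds to each possible Nexon move:
- Alpha → Orbyt plays Std2 (best of 6, 7, 2, 6); Nexon gets 5.
- Beta → Orbyt plays Std2 (best of 6, 9, 6, 5); Nexon gets 7.
- Gamma → Orbyt plays Std3 (best of 2, 0, 8, 2); Nexon gets 5.
Nexon's induced payoffs are 5, 7, 5, so Nexon commits to Beta. Subgame-perfect outcome: (Beta, Std2) with payoffs (7, 9).
Under simultaneous play:
Nexon's best replies: Std1→Alpha; Std2→Beta; Std3→Beta; Std4→Gamma.
Orbyt's best replies: Alpha→Std2; Beta→Std2; Gamma→Std3.
Only (Beta, Std2) has each player best-responding; Nash payoffs (7, 9).
Nexon's commitment gain: 7 − 7 = 0.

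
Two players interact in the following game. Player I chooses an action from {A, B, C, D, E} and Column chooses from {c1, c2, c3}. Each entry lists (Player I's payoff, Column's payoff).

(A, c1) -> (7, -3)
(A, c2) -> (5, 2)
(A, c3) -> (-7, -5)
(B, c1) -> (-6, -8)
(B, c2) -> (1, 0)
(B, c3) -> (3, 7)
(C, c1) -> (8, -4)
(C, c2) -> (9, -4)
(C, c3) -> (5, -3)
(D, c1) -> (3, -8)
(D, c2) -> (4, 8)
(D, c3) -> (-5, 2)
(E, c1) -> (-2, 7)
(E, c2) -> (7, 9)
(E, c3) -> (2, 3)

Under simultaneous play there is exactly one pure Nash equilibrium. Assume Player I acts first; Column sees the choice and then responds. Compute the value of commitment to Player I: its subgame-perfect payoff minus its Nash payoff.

2

Column best-responds to each possible Player I move:
- A → Column plays c2 (best of -3, 2, -5); Player I gets 5.
- B → Column plays c3 (best of -8, 0, 7); Player I gets 3.
- C → Column plays c3 (best of -4, -4, -3); Player I gets 5.
- D → Column plays c2 (best of -8, 8, 2); Player I gets 4.
- E → Column plays c2 (best of 7, 9, 3); Player I gets 7.
Player I's induced payoffs are 5, 3, 5, 4, 7, so Player I commits to E. Subgame-perfect outcome: (E, c2) with payoffs (7, 9).
Under simultaneous play:
Player I's best replies: c1→C; c2→C; c3→C.
Column's best replies: A→c2; B→c3; C→c3; D→c2; E→c2.
The unique mutual best reply is (C, c3), giving (5, -3).
Player I's commitment gain: 7 − 5 = 2.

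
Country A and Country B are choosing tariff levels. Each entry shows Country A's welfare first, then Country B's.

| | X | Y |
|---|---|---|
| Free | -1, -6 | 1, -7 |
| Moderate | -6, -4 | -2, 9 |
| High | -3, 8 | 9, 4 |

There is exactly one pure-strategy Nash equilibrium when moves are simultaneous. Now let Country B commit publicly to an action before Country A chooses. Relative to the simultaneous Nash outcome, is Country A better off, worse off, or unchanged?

better off

Country A best-responds to each possible Country B move:
- X → Country A plays Free (best of -1, -6, -3); Country B gets -6.
- Y → Country A plays High (best of 1, -2, 9); Country B gets 4.
Among -6, 4, the best is 4 at Y. Subgame-perfect outcome: (High, Y) with payoffs (9, 4).
Under simultaneous play:
Country A's best replies: X→Free; Y→High.
Country B's best replies: Free→X; Moderate→Y; High→X.
The unique mutual best reply is (Free, X), giving (-1, -6).
Country A earns 9 sequentially versus -1 at the Nash outcome: better off.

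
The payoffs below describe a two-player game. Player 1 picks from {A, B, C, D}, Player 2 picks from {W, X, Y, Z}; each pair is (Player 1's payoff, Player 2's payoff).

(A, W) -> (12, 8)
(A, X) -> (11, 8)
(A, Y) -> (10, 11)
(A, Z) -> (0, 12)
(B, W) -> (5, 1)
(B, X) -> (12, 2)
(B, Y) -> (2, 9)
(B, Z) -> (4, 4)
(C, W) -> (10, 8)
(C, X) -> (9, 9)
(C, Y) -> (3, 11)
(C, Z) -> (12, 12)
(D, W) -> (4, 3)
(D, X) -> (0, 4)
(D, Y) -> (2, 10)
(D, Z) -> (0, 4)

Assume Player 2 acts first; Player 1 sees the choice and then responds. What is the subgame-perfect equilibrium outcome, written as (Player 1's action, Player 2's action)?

(C, Z)

Solve by backward induction (Player 2 leads).
- W: Player 1 compares 12, 5, 10, 4 and picks A; Player 2 would get 8.
- X: Player 1 compares 11, 12, 9, 0 and picks B; Player 2 would get 2.
- Y: Player 1 compares 10, 2, 3, 2 and picks A; Player 2 would get 11.
- Z: Player 1 compares 0, 4, 12, 0 and picks C; Player 2 would get 12.
Among 8, 2, 11, 12, the best is 12 at Z. Subgame-perfect outcome: (C, Z) with payoffs (12, 12).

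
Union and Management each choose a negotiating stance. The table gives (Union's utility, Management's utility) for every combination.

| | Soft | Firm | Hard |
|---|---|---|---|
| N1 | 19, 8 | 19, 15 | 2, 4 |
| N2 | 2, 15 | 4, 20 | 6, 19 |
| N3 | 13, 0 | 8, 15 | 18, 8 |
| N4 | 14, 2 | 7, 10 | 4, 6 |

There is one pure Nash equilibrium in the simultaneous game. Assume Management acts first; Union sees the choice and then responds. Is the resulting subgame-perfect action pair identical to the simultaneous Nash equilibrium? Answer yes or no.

Union best-responds to each possible Management move:
- Soft: Union compares 19, 2, 13, 14 and picks N1; Management would get 8.
- Firm: Union compares 19, 4, 8, 7 and picks N1; Management would get 15.
- Hard: Union compares 2, 6, 18, 4 and picks N3; Management would get 8.
Management's induced payoffs are 8, 15, 8, so Management commits to Firm. Subgame-perfect outcome: (N1, Firm) with payoffs (19, 15).
Under simultaneous play:
Union's best replies: Soft→N1; Firm→N1; Hard→N3.
Management's best replies: N1→Firm; N2→Firm; N3→Firm; N4→Firm.
The unique mutual best reply is (N1, Firm), giving (19, 15).
Sequential outcome (N1, Firm) coincides with the Nash profile (N1, Firm).

yes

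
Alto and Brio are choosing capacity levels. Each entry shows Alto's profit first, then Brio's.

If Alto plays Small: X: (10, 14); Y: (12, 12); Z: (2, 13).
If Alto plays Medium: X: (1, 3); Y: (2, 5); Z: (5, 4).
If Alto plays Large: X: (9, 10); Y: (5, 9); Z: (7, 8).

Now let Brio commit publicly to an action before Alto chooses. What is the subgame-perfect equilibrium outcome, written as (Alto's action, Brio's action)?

(Small, X)

Backward induction with Brio moving first.
- X: Alto compares 10, 1, 9 and picks Small; Brio would get 14.
- Y: Alto compares 12, 2, 5 and picks Small; Brio would get 12.
- Z: Alto compares 2, 5, 7 and picks Large; Brio would get 8.
Brio's induced payoffs are 14, 12, 8, so Brio commits to X. Subgame-perfect outcome: (Small, X) with payoffs (10, 14).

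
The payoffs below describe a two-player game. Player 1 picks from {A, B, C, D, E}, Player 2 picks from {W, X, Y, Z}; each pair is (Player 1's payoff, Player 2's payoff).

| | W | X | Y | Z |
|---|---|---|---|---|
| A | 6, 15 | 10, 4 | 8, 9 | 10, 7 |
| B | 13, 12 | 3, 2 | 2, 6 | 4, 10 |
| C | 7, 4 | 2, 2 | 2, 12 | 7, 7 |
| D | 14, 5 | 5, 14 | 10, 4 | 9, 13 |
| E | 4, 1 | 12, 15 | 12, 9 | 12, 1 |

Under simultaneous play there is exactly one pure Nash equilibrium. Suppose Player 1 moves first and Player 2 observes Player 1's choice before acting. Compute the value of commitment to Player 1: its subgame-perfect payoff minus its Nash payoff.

Backward induction with Player 1 moving first.
- A → Player 2 plays W (best of 15, 4, 9, 7); Player 1 gets 6.
- B → Player 2 plays W (best of 12, 2, 6, 10); Player 1 gets 13.
- C → Player 2 plays Y (best of 4, 2, 12, 7); Player 1 gets 2.
- D → Player 2 plays X (best of 5, 14, 4, 13); Player 1 gets 5.
- E → Player 2 plays X (best of 1, 15, 9, 1); Player 1 gets 12.
Maximizing over 6, 13, 2, 5, 12, Player 1 chooses B. Subgame-perfect outcome: (B, W) with payoffs (13, 12).
Now find the simultaneous Nash equilibrium.
Player 1's best replies: W→D; X→E; Y→E; Z→E.
Player 2's best replies: A→W; B→W; C→Y; D→X; E→X.
The unique mutual best reply is (E, X), giving (12, 15).
Player 1's commitment gain: 13 − 12 = 1.

1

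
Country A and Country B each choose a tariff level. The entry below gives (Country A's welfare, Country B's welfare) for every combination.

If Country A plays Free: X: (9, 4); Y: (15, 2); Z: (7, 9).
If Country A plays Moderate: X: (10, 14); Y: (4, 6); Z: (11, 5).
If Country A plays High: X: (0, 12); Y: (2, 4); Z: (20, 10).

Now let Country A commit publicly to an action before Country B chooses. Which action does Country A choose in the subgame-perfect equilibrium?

Country B best-responds to each possible Country A move:
- Free: Country B compares 4, 2, 9 and picks Z; Country A would get 7.
- Moderate: Country B compares 14, 6, 5 and picks X; Country A would get 10.
- High: Country B compares 12, 4, 10 and picks X; Country A would get 0.
Maximizing over 7, 10, 0, Country A chooses Moderate. Subgame-perfect outcome: (Moderate, X) with payoffs (10, 14).

Moderate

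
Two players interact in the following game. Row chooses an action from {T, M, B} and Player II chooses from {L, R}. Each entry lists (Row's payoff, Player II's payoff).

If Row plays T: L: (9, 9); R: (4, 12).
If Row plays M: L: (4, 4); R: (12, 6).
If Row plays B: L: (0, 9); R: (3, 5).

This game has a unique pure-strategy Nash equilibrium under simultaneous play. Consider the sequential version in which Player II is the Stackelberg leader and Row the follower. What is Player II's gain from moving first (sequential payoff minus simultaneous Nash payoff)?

Solve by backward induction (Player II leads).
- L: BR = T, leader payoff 9.
- R: BR = M, leader payoff 6.
Player II's induced payoffs are 9, 6, so Player II commits to L. Subgame-perfect outcome: (T, L) with payoffs (9, 9).
For the simultaneous game, intersect best replies.
Row's best replies: L→T; R→M.
Player II's best replies: T→R; M→R; B→L.
Only (M, R) has each player best-responding; Nash payoffs (12, 6).
Player II's commitment gain: 9 − 6 = 3.

3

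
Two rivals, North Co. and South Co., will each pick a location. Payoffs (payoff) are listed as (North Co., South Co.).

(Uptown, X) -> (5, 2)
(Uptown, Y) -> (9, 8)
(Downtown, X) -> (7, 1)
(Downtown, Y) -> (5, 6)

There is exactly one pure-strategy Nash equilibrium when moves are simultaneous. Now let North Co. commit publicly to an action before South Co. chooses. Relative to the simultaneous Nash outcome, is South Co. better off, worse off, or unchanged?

Solve by backward induction (North Co. leads).
- Uptown: South Co. compares 2, 8 and picks Y; North Co. would get 9.
- Downtown: South Co. compares 1, 6 and picks Y; North Co. would get 5.
North Co.'s induced payoffs are 9, 5, so North Co. commits to Uptown. Subgame-perfect outcome: (Uptown, Y) with payoffs (9, 8).
Under simultaneous play:
North Co.'s best replies: X→Downtown; Y→Uptown.
South Co.'s best replies: Uptown→Y; Downtown→Y.
The unique mutual best reply is (Uptown, Y), giving (9, 8).
South Co. earns 8 sequentially versus 8 at the Nash outcome: unchanged.

unchanged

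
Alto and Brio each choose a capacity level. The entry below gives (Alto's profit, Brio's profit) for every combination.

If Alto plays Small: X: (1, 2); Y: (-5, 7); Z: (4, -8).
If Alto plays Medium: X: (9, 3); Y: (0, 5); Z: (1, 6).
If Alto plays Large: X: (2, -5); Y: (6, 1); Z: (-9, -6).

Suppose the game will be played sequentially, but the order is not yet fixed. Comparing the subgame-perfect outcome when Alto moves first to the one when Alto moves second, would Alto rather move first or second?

second

If Alto leads: Brio's best replies are Small→Y, Medium→Z, Large→Y; Alto's induced payoffs -5, 1, 6; outcome (Large, Y), payoffs (6, 1).
If Brio leads: Alto's best replies are X→Medium, Y→Large, Z→Small; Brio's induced payoffs 3, 1, -8; outcome (Medium, X), payoffs (9, 3).
Alto gets 6 moving first and 9 moving second, so Alto prefers to move second.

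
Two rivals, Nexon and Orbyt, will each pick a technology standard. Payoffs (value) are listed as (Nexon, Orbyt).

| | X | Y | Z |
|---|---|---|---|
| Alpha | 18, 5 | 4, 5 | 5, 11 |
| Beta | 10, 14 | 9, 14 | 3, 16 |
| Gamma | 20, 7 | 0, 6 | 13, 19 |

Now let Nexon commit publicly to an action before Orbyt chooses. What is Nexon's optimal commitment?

Orbyt best-responds to each possible Nexon move:
- Alpha: BR = Z, leader payoff 5.
- Beta: BR = Z, leader payoff 3.
- Gamma: BR = Z, leader payoff 13.
Maximizing over 5, 3, 13, Nexon chooses Gamma. Subgame-perfect outcome: (Gamma, Z) with payoffs (13, 19).

Gamma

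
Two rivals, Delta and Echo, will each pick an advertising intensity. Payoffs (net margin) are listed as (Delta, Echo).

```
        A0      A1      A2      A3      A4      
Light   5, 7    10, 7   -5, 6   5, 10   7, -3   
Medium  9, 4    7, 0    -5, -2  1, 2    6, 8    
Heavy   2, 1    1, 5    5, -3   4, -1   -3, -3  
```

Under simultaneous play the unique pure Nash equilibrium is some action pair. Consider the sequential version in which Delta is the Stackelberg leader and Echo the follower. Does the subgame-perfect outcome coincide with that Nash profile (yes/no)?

no

Echo best-responds to each possible Delta move:
- Light: BR = A3, leader payoff 5.
- Medium: BR = A4, leader payoff 6.
- Heavy: BR = A1, leader payoff 1.
Delta's induced payoffs are 5, 6, 1, so Delta commits to Medium. Subgame-perfect outcome: (Medium, A4) with payoffs (6, 8).
Now find the simultaneous Nash equilibrium.
Delta's best replies: A0→Medium; A1→Light; A2→Heavy; A3→Light; A4→Light.
Echo's best replies: Light→A3; Medium→A4; Heavy→A1.
Only (Light, A3) has each player best-responding; Nash payoffs (5, 10).
Sequential outcome (Medium, A4) differs from the Nash profile (Light, A3).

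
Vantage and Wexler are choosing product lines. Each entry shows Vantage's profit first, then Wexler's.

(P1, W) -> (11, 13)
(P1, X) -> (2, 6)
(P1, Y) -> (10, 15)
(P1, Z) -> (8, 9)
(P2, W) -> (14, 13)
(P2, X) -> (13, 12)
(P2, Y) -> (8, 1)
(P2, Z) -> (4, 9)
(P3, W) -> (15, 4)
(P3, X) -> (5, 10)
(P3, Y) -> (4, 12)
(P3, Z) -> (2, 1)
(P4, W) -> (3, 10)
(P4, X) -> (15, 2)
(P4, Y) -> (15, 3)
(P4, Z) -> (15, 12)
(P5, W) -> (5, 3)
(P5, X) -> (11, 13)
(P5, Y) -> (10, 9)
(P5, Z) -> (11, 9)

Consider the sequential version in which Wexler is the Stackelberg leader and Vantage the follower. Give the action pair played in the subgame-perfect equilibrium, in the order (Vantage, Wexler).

Backward induction with Wexler moving first.
- W: Vantage compares 11, 14, 15, 3, 5 and picks P3; Wexler would get 4.
- X: Vantage compares 2, 13, 5, 15, 11 and picks P4; Wexler would get 2.
- Y: Vantage compares 10, 8, 4, 15, 10 and picks P4; Wexler would get 3.
- Z: Vantage compares 8, 4, 2, 15, 11 and picks P4; Wexler would get 12.
Maximizing over 4, 2, 3, 12, Wexler chooses Z. Subgame-perfect outcome: (P4, Z) with payoffs (15, 12).

(P4, Z)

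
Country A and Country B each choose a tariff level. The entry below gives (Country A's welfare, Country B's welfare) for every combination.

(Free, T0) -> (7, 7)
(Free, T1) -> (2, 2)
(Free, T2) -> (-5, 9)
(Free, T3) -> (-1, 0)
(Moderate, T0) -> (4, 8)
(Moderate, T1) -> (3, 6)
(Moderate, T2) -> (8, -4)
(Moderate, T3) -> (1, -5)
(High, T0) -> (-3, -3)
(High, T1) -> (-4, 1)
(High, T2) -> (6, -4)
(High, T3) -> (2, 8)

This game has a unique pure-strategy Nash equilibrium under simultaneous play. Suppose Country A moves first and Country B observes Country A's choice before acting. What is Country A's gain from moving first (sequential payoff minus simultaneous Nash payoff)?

Backward induction with Country A moving first.
- Free: Country B compares 7, 2, 9, 0 and picks T2; Country A would get -5.
- Moderate: Country B compares 8, 6, -4, -5 and picks T0; Country A would get 4.
- High: Country B compares -3, 1, -4, 8 and picks T3; Country A would get 2.
Maximizing over -5, 4, 2, Country A chooses Moderate. Subgame-perfect outcome: (Moderate, T0) with payoffs (4, 8).
Under simultaneous play:
Country A's best replies: T0→Free; T1→Moderate; T2→Moderate; T3→High.
Country B's best replies: Free→T2; Moderate→T0; High→T3.
The unique mutual best reply is (High, T3), giving (2, 8).
Country A's commitment gain: 4 − 2 = 2.

2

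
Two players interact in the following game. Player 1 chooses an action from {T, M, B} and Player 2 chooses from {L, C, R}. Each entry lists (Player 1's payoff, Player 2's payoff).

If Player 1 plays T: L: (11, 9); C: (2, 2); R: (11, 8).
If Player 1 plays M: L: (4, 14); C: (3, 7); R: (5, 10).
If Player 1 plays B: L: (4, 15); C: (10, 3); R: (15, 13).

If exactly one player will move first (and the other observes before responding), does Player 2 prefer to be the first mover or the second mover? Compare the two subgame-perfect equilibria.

first

If Player 1 leads: Player 2's best replies are T→L, M→L, B→L; Player 1's induced payoffs 11, 4, 4; outcome (T, L), payoffs (11, 9).
If Player 2 leads: Player 1's best replies are L→T, C→B, R→B; Player 2's induced payoffs 9, 3, 13; outcome (B, R), payoffs (15, 13).
Player 2 gets 13 moving first and 9 moving second, so Player 2 prefers to move first.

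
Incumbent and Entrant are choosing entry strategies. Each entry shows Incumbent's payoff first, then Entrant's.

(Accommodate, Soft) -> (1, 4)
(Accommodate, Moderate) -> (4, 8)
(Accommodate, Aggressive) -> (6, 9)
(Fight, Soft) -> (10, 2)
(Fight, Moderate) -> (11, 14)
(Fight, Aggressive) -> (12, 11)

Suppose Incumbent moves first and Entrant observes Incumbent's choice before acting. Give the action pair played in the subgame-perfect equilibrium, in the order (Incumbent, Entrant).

(Fight, Moderate)

Backward induction with Incumbent moving first.
- Accommodate: Entrant compares 4, 8, 9 and picks Aggressive; Incumbent would get 6.
- Fight: Entrant compares 2, 14, 11 and picks Moderate; Incumbent would get 11.
Incumbent's induced payoffs are 6, 11, so Incumbent commits to Fight. Subgame-perfect outcome: (Fight, Moderate) with payoffs (11, 14).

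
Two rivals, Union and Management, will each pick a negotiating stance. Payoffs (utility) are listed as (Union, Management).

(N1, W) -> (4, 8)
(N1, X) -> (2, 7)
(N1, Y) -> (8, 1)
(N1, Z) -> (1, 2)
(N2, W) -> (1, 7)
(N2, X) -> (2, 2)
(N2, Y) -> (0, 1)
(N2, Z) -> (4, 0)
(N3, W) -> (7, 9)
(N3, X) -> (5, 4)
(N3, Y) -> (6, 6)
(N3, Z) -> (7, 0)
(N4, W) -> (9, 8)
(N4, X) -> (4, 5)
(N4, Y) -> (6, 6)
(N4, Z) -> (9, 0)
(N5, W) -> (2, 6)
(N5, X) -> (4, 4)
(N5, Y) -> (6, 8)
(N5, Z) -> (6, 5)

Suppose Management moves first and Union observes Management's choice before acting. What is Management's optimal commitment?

Work backward from Union's decision.
- W: Union compares 4, 1, 7, 9, 2 and picks N4; Management would get 8.
- X: Union compares 2, 2, 5, 4, 4 and picks N3; Management would get 4.
- Y: Union compares 8, 0, 6, 6, 6 and picks N1; Management would get 1.
- Z: Union compares 1, 4, 7, 9, 6 and picks N4; Management would get 0.
Management's induced payoffs are 8, 4, 1, 0, so Management commits to W. Subgame-perfect outcome: (N4, W) with payoffs (9, 8).

W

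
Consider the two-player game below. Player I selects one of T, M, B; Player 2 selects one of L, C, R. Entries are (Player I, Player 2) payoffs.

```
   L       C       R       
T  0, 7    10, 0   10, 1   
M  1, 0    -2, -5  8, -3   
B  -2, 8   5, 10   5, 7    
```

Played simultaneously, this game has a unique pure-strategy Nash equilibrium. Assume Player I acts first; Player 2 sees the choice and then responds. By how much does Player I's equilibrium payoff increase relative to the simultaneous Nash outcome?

4

Work backward from Player 2's decision.
- T: BR = L, leader payoff 0.
- M: BR = L, leader payoff 1.
- B: BR = C, leader payoff 5.
Player I's induced payoffs are 0, 1, 5, so Player I commits to B. Subgame-perfect outcome: (B, C) with payoffs (5, 10).
Now find the simultaneous Nash equilibrium.
Player I's best replies: L→M; C→T; R→T.
Player 2's best replies: T→L; M→L; B→C.
The unique mutual best reply is (M, L), giving (1, 0).
Player I's commitment gain: 5 − 1 = 4.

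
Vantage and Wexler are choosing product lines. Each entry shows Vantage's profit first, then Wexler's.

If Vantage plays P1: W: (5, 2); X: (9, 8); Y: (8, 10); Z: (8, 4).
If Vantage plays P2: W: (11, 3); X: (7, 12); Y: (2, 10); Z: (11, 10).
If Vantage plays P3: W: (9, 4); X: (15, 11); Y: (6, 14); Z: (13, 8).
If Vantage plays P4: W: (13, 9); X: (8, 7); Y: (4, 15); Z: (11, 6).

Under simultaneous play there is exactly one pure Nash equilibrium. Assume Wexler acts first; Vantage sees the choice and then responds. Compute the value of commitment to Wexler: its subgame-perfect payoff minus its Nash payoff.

1

Backward induction with Wexler moving first.
- W: BR = P4, leader payoff 9.
- X: BR = P3, leader payoff 11.
- Y: BR = P1, leader payoff 10.
- Z: BR = P3, leader payoff 8.
Wexler's induced payoffs are 9, 11, 10, 8, so Wexler commits to X. Subgame-perfect outcome: (P3, X) with payoffs (15, 11).
For the simultaneous game, intersect best replies.
Vantage's best replies: W→P4; X→P3; Y→P1; Z→P3.
Wexler's best replies: P1→Y; P2→X; P3→Y; P4→Y.
The unique mutual best reply is (P1, Y), giving (8, 10).
Wexler's commitment gain: 11 − 10 = 1.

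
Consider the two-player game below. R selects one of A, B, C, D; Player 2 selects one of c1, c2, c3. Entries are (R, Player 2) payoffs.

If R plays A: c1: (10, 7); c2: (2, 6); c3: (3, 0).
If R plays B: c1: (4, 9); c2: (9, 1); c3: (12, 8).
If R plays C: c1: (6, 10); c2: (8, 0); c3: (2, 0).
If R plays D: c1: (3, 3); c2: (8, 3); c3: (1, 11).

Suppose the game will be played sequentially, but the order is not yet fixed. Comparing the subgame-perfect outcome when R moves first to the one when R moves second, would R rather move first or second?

If R leads: Player 2's best replies are A→c1, B→c1, C→c1, D→c3; R's induced payoffs 10, 4, 6, 1; outcome (A, c1), payoffs (10, 7).
If Player 2 leads: R's best replies are c1→A, c2→B, c3→B; Player 2's induced payoffs 7, 1, 8; outcome (B, c3), payoffs (12, 8).
R gets 10 moving first and 12 moving second, so R prefers to move second.

second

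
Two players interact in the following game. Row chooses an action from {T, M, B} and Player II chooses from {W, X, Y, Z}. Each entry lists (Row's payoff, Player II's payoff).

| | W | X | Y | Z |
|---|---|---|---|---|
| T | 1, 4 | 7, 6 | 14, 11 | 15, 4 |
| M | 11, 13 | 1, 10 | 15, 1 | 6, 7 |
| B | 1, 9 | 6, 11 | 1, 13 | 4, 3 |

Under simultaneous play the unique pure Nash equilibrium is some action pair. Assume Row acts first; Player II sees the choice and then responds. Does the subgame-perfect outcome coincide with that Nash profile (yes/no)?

Solve by backward induction (Row leads).
- T → Player II plays Y (best of 4, 6, 11, 4); Row gets 14.
- M → Player II plays W (best of 13, 10, 1, 7); Row gets 11.
- B → Player II plays Y (best of 9, 11, 13, 3); Row gets 1.
Among 14, 11, 1, the best is 14 at T. Subgame-perfect outcome: (T, Y) with payoffs (14, 11).
For the simultaneous game, intersect best replies.
Row's best replies: W→M; X→T; Y→M; Z→T.
Player II's best replies: T→Y; M→W; B→Y.
The unique mutual best reply is (M, W), giving (11, 13).
Sequential outcome (T, Y) differs from the Nash profile (M, W).

no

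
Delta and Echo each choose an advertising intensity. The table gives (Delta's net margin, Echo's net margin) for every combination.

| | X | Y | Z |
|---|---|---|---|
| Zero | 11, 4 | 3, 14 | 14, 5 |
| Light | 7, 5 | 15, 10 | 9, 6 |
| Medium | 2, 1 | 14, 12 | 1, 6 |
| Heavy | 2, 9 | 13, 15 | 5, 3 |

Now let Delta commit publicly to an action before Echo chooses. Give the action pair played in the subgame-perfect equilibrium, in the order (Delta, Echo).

(Light, Y)

Work backward from Echo's decision.
- Zero: Echo compares 4, 14, 5 and picks Y; Delta would get 3.
- Light: Echo compares 5, 10, 6 and picks Y; Delta would get 15.
- Medium: Echo compares 1, 12, 6 and picks Y; Delta would get 14.
- Heavy: Echo compares 9, 15, 3 and picks Y; Delta would get 13.
Delta's induced payoffs are 3, 15, 14, 13, so Delta commits to Light. Subgame-perfect outcome: (Light, Y) with payoffs (15, 10).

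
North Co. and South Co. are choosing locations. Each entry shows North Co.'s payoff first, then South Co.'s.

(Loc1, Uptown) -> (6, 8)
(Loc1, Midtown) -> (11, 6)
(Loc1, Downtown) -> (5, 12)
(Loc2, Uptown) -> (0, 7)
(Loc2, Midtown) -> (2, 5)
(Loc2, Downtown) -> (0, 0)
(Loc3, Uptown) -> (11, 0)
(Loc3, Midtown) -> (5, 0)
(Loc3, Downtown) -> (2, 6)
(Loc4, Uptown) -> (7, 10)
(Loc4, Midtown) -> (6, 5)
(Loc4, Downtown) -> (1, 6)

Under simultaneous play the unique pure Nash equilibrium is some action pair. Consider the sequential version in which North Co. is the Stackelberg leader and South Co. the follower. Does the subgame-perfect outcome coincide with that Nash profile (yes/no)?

Backward induction with North Co. moving first.
- Loc1 → South Co. plays Downtown (best of 8, 6, 12); North Co. gets 5.
- Loc2 → South Co. plays Uptown (best of 7, 5, 0); North Co. gets 0.
- Loc3 → South Co. plays Downtown (best of 0, 0, 6); North Co. gets 2.
- Loc4 → South Co. plays Uptown (best of 10, 5, 6); North Co. gets 7.
Among 5, 0, 2, 7, the best is 7 at Loc4. Subgame-perfect outcome: (Loc4, Uptown) with payoffs (7, 10).
Under simultaneous play:
North Co.'s best replies: Uptown→Loc3; Midtown→Loc1; Downtown→Loc1.
South Co.'s best replies: Loc1→Downtown; Loc2→Uptown; Loc3→Downtown; Loc4→Uptown.
Only (Loc1, Downtown) has each player best-responding; Nash payoffs (5, 12).
Sequential outcome (Loc4, Uptown) differs from the Nash profile (Loc1, Downtown).

no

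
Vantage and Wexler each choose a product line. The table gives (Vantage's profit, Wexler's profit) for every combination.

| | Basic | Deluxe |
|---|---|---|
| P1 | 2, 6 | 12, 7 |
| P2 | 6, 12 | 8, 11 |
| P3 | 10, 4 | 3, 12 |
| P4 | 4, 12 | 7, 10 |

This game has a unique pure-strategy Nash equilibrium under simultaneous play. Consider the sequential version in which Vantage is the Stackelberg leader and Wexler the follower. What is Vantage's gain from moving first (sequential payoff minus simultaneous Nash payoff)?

0

Solve by backward induction (Vantage leads).
- P1: Wexler compares 6, 7 and picks Deluxe; Vantage would get 12.
- P2: Wexler compares 12, 11 and picks Basic; Vantage would get 6.
- P3: Wexler compares 4, 12 and picks Deluxe; Vantage would get 3.
- P4: Wexler compares 12, 10 and picks Basic; Vantage would get 4.
Among 12, 6, 3, 4, the best is 12 at P1. Subgame-perfect outcome: (P1, Deluxe) with payoffs (12, 7).
For the simultaneous game, intersect best replies.
Vantage's best replies: Basic→P3; Deluxe→P1.
Wexler's best replies: P1→Deluxe; P2→Basic; P3→Deluxe; P4→Basic.
The unique mutual best reply is (P1, Deluxe), giving (12, 7).
Vantage's commitment gain: 12 − 12 = 0.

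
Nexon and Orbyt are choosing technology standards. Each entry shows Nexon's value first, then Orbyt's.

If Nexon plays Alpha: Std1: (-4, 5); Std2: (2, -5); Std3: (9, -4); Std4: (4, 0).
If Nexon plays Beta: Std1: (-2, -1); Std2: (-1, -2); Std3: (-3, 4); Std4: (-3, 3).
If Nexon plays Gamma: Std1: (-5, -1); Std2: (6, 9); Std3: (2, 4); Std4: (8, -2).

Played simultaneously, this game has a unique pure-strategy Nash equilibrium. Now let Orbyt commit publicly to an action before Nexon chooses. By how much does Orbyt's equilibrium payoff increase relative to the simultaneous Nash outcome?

Nexon best-responds to each possible Orbyt move:
- Std1: BR = Beta, leader payoff -1.
- Std2: BR = Gamma, leader payoff 9.
- Std3: BR = Alpha, leader payoff -4.
- Std4: BR = Gamma, leader payoff -2.
Maximizing over -1, 9, -4, -2, Orbyt chooses Std2. Subgame-perfect outcome: (Gamma, Std2) with payoffs (6, 9).
Under simultaneous play:
Nexon's best replies: Std1→Beta; Std2→Gamma; Std3→Alpha; Std4→Gamma.
Orbyt's best replies: Alpha→Std1; Beta→Std3; Gamma→Std2.
The unique mutual best reply is (Gamma, Std2), giving (6, 9).
Orbyt's commitment gain: 9 − 9 = 0.

0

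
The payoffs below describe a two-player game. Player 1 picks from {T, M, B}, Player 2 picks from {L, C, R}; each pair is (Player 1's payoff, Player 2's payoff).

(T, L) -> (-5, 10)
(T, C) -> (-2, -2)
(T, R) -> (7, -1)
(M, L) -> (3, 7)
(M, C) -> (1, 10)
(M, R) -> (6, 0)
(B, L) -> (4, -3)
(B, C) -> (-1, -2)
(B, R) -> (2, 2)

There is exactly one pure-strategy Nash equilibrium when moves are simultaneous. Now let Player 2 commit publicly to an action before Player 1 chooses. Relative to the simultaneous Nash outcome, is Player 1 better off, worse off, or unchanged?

unchanged

Backward induction with Player 2 moving first.
- L: BR = B, leader payoff -3.
- C: BR = M, leader payoff 10.
- R: BR = T, leader payoff -1.
Among -3, 10, -1, the best is 10 at C. Subgame-perfect outcome: (M, C) with payoffs (1, 10).
Under simultaneous play:
Player 1's best replies: L→B; C→M; R→T.
Player 2's best replies: T→L; M→C; B→R.
The unique mutual best reply is (M, C), giving (1, 10).
Player 1 earns 1 sequentially versus 1 at the Nash outcome: unchanged.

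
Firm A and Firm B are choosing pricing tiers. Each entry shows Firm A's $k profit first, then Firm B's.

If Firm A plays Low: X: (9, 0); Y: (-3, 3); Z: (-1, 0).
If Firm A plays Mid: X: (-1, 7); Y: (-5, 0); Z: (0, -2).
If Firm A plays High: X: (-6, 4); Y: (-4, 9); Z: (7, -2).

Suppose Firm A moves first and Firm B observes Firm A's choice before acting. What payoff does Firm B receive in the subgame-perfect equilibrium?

7

Work backward from Firm B's decision.
- Low → Firm B plays Y (best of 0, 3, 0); Firm A gets -3.
- Mid → Firm B plays X (best of 7, 0, -2); Firm A gets -1.
- High → Firm B plays Y (best of 4, 9, -2); Firm A gets -4.
Maximizing over -3, -1, -4, Firm A chooses Mid. Subgame-perfect outcome: (Mid, X) with payoffs (-1, 7).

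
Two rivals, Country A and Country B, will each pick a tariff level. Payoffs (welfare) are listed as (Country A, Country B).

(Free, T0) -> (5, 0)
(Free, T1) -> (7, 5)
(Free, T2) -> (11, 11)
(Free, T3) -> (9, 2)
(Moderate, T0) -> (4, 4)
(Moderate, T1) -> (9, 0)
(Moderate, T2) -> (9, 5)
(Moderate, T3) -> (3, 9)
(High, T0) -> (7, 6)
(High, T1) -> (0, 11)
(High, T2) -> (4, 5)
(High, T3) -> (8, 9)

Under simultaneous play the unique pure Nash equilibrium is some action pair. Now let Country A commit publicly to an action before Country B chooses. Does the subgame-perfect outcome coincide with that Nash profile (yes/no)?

Work backward from Country B's decision.
- Free: BR = T2, leader payoff 11.
- Moderate: BR = T3, leader payoff 3.
- High: BR = T1, leader payoff 0.
Country A's induced payoffs are 11, 3, 0, so Country A commits to Free. Subgame-perfect outcome: (Free, T2) with payoffs (11, 11).
For the simultaneous game, intersect best replies.
Country A's best replies: T0→High; T1→Moderate; T2→Free; T3→Free.
Country B's best replies: Free→T2; Moderate→T3; High→T1.
The unique mutual best reply is (Free, T2), giving (11, 11).
Sequential outcome (Free, T2) coincides with the Nash profile (Free, T2).

yes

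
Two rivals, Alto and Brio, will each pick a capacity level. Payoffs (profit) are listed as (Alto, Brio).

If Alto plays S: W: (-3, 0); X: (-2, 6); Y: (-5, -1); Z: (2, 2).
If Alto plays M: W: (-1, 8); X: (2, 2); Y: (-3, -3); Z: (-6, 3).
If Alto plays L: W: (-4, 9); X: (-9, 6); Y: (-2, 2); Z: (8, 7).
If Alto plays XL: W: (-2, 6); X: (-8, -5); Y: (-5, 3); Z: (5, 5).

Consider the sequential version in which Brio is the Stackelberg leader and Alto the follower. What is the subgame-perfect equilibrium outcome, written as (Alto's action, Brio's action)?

(M, W)

Work backward from Alto's decision.
- W: BR = M, leader payoff 8.
- X: BR = M, leader payoff 2.
- Y: BR = L, leader payoff 2.
- Z: BR = L, leader payoff 7.
Maximizing over 8, 2, 2, 7, Brio chooses W. Subgame-perfect outcome: (M, W) with payoffs (-1, 8).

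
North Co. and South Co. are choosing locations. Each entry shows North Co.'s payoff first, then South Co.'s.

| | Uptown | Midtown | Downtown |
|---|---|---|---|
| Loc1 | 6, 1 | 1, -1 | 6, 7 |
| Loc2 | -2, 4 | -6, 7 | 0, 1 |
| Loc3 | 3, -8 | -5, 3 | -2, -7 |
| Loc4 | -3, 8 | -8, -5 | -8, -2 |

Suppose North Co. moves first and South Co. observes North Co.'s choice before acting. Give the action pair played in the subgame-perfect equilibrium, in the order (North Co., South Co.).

(Loc1, Downtown)

Work backward from South Co.'s decision.
- Loc1: BR = Downtown, leader payoff 6.
- Loc2: BR = Midtown, leader payoff -6.
- Loc3: BR = Midtown, leader payoff -5.
- Loc4: BR = Uptown, leader payoff -3.
Among 6, -6, -5, -3, the best is 6 at Loc1. Subgame-perfect outcome: (Loc1, Downtown) with payoffs (6, 7).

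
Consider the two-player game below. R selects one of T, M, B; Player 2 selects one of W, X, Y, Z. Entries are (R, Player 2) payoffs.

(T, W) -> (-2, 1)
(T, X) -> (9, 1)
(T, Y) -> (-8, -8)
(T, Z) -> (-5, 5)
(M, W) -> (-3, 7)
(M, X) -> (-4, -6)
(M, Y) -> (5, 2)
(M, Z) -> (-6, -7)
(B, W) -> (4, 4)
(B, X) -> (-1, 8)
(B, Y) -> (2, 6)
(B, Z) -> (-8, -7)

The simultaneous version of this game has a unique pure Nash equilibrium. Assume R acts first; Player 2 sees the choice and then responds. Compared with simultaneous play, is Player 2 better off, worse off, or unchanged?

Backward induction with R moving first.
- T → Player 2 plays Z (best of 1, 1, -8, 5); R gets -5.
- M → Player 2 plays W (best of 7, -6, 2, -7); R gets -3.
- B → Player 2 plays X (best of 4, 8, 6, -7); R gets -1.
Maximizing over -5, -3, -1, R chooses B. Subgame-perfect outcome: (B, X) with payoffs (-1, 8).
Under simultaneous play:
R's best replies: W→B; X→T; Y→M; Z→T.
Player 2's best replies: T→Z; M→W; B→X.
Only (T, Z) has each player best-responding; Nash payoffs (-5, 5).
Player 2 earns 8 sequentially versus 5 at the Nash outcome: better off.

better off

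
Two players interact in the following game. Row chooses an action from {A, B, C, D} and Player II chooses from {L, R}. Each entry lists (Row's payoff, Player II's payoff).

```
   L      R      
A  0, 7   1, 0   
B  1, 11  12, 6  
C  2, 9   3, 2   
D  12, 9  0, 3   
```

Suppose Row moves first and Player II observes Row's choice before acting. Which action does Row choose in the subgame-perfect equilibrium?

D

Work backward from Player II's decision.
- A: BR = L, leader payoff 0.
- B: BR = L, leader payoff 1.
- C: BR = L, leader payoff 2.
- D: BR = L, leader payoff 12.
Among 0, 1, 2, 12, the best is 12 at D. Subgame-perfect outcome: (D, L) with payoffs (12, 9).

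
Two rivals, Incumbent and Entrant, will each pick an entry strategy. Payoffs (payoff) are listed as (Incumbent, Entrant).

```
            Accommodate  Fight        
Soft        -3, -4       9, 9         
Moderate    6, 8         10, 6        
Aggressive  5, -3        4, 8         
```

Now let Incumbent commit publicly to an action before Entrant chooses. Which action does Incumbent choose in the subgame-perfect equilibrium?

Soft

Work backward from Entrant's decision.
- Soft → Entrant plays Fight (best of -4, 9); Incumbent gets 9.
- Moderate → Entrant plays Accommodate (best of 8, 6); Incumbent gets 6.
- Aggressive → Entrant plays Fight (best of -3, 8); Incumbent gets 4.
Incumbent's induced payoffs are 9, 6, 4, so Incumbent commits to Soft. Subgame-perfect outcome: (Soft, Fight) with payoffs (9, 9).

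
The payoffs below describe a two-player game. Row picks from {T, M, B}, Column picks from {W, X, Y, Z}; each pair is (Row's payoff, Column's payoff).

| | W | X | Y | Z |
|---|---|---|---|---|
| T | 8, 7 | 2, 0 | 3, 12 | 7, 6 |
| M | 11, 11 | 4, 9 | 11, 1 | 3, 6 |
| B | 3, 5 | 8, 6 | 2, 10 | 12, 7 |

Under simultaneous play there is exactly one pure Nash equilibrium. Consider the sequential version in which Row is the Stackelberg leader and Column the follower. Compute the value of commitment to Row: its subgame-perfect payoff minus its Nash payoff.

Solve by backward induction (Row leads).
- T: BR = Y, leader payoff 3.
- M: BR = W, leader payoff 11.
- B: BR = Y, leader payoff 2.
Among 3, 11, 2, the best is 11 at M. Subgame-perfect outcome: (M, W) with payoffs (11, 11).
Now find the simultaneous Nash equilibrium.
Row's best replies: W→M; X→B; Y→M; Z→B.
Column's best replies: T→Y; M→W; B→Y.
The unique mutual best reply is (M, W), giving (11, 11).
Row's commitment gain: 11 − 11 = 0.

0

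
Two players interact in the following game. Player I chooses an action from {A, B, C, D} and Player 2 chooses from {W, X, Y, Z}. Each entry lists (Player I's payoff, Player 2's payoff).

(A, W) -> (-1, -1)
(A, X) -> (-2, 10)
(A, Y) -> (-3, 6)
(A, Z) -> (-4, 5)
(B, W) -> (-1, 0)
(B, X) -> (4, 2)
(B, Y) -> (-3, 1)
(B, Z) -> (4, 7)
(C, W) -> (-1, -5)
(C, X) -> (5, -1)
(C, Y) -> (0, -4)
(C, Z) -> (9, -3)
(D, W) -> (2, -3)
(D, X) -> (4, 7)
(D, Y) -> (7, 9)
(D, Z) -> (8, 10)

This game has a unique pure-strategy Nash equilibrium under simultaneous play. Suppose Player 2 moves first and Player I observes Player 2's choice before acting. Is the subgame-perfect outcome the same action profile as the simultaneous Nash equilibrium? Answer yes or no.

Backward induction with Player 2 moving first.
- W: Player I compares -1, -1, -1, 2 and picks D; Player 2 would get -3.
- X: Player I compares -2, 4, 5, 4 and picks C; Player 2 would get -1.
- Y: Player I compares -3, -3, 0, 7 and picks D; Player 2 would get 9.
- Z: Player I compares -4, 4, 9, 8 and picks C; Player 2 would get -3.
Maximizing over -3, -1, 9, -3, Player 2 chooses Y. Subgame-perfect outcome: (D, Y) with payoffs (7, 9).
Under simultaneous play:
Player I's best replies: W→D; X→C; Y→D; Z→C.
Player 2's best replies: A→X; B→Z; C→X; D→Z.
Only (C, X) has each player best-responding; Nash payoffs (5, -1).
Sequential outcome (D, Y) differs from the Nash profile (C, X).

no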